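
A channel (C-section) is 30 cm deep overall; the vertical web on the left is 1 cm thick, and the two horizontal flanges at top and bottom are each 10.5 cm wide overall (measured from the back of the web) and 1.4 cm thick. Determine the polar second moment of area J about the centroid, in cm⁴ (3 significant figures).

J ≈ 8280 cm⁴

Treat the section as a set of non-overlapping primitives; coordinates are from the bounding-box lower-left.
Web: 1 × 30, A = 30 cm², y = 15 cm, Ī = 2 250 cm⁴.
Top flange (beyond web): 9.5 × 1.4, A = 13.3 cm², y = 29.3 cm, Ī = 2.1723 cm⁴.
Bottom flange (beyond web): 9.5 × 1.4, A = 13.3 cm², y = 0.7 cm, Ī = 2.1723 cm⁴.
By symmetry the centroid is at mid-height, ȳ = 15 cm.
Transfer each piece to the centroidal x-axis using Ī + A·d² with d = y − 15:
  web: d = 0 cm → contributes +2 250 cm⁴
  top flange (beyond web): d = 14.3 cm → contributes +2721.9 cm⁴
  bottom flange (beyond web): d = -14.3 cm → contributes +2721.9 cm⁴
Total I = 7693.8 cm⁴.
For the y-axis: x̄ = 2.9673 cm.
Repeating about the centroidal y-axis gives I_y = 591.16 cm⁴.
Polar second moment: J = I_x + I_y = 8284.9 cm⁴.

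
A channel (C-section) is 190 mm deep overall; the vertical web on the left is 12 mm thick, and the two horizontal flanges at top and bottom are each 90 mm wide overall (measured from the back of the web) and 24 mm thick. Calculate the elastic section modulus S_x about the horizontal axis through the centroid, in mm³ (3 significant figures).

Treat the section as a set of non-overlapping primitives; coordinates are from the bounding-box lower-left.
Web: 12 × 190, A = 2 280 mm², y = 95 mm, Ī = 6 859 000 mm⁴.
Top flange (beyond web): 78 × 24, A = 1 872 mm², y = 178 mm, Ī = 89 856 mm⁴.
Bottom flange (beyond web): 78 × 24, A = 1 872 mm², y = 12 mm, Ī = 89 856 mm⁴.
By symmetry the centroid is at mid-height, ȳ = 95 mm.
Transfer each piece to the horizontal axis through the centroid using Ī + A·d² with d = y − 95:
  web: d = 0 mm → contributes +6 859 000 mm⁴
  top flange (beyond web): d = 83 mm → contributes +12 986 064 mm⁴
  bottom flange (beyond web): d = -83 mm → contributes +12 986 064 mm⁴
Total I = 32 831 128 mm⁴.
Extreme fibre distance c = 95 mm; S = I/c = 345 591 mm³.

S_x ≈ 3.46 × 10⁵ mm³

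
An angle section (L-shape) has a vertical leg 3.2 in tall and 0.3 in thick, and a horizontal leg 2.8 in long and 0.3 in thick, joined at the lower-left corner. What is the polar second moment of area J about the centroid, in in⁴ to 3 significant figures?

Decompose the section into non-overlapping parts with the origin at the bottom-left of its bounding rectangle.
Vertical leg: 0.3 × 3.2, A = 0.96 in², y = 1.6 in, Ī = 0.8192 in⁴.
Horizontal leg (remainder): 2.5 × 0.3, A = 0.75 in², y = 0.15 in, Ī = 0.005625 in⁴.
Centroid: ȳ = ΣA·y / ΣA = 0.96404 in.
Transfer each piece to the centroidal x-axis using Ī + A·d² with d = y − 0.96404:
  vertical leg: d = 0.63596 in → contributes +1.2075 in⁴
  horizontal leg (remainder): d = -0.81404 in → contributes +0.50261 in⁴
Total I = 1.7101 in⁴.
For the y-axis: x̄ = 0.76404 in.
Repeating about the centroidal y-axis gives I_y = 1.2231 in⁴.
Polar second moment: J = I_x + I_y = 2.9332 in⁴.

J ≈ 2.93 in⁴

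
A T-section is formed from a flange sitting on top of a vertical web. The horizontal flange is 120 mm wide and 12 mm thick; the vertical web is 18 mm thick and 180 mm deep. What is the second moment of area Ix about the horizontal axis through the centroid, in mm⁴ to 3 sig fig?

Treat the section as a set of non-overlapping primitives; coordinates are from the bounding-box lower-left.
Flange: 120 × 12, A = 1 440 mm², y = 186 mm, Ī = 17 280 mm⁴.
Web: 18 × 180, A = 3 240 mm², y = 90 mm, Ī = 8 748 000 mm⁴.
Centroid: ȳ = ΣA·y / ΣA = 119.54 mm.
Transfer each piece to the horizontal axis through the centroid using Ī + A·d² with d = y − 119.54:
  flange: d = 66.462 mm → contributes +6 377 956 mm⁴
  web: d = -29.538 mm → contributes +11 574 967 mm⁴
Total I = 17 952 923 mm⁴.

Ix ≈ 1.80 × 10⁷ mm⁴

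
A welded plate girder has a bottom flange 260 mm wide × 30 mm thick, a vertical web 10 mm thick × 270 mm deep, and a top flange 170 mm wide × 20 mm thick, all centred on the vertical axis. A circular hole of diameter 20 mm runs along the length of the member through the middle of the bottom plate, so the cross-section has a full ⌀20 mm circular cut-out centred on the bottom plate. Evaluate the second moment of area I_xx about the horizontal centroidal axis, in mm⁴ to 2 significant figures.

I_xx ≈ 2.3 × 10⁸ mm⁴

Break the section into simple shapes (no overlaps), measuring from the bottom-left corner of the bounding box.
Bottom plate: 260 × 30, A = 7 800 mm², y = 15 mm, Ī = 585 000 mm⁴.
Web plate: 10 × 270, A = 2 700 mm², y = 165 mm, Ī = 16 402 500 mm⁴.
Top plate: 170 × 20, A = 3 400 mm², y = 310 mm, Ī = 113 333 mm⁴.
Hole (subtracted): ⌀20, A = 314.2 mm², y = 15 mm, Ī = 7 854 mm⁴.
Centroid: ȳ = ΣA·y / ΣA = 118.6 mm.
Transfer each piece to the horizontal centroidal axis using Ī + A·d² with d = y − 118.6:
  bottom plate: d = -103.6 mm → contributes +84 362 399 mm⁴
  web plate: d = 46.36 mm → contributes +22 206 147 mm⁴
  top plate: d = 191.4 mm → contributes +124 620 241 mm⁴
  hole: d = -103.6 mm → contributes −3 382 142 mm⁴
Total I = 227 806 646 mm⁴.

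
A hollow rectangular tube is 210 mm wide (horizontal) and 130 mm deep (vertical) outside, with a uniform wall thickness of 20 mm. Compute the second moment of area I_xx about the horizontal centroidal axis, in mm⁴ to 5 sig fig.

Break the section into simple shapes (no overlaps), measuring from the bottom-left corner of the bounding box.
Outer rectangle: 210 × 130, A = 27 300 mm², y = 65 mm, Ī = 38 447 500 mm⁴.
Inner void (subtracted): 170 × 90, A = 15 300 mm², y = 65 mm, Ī = 10 327 500 mm⁴.
By symmetry the centroid is at mid-height, ȳ = 65 mm.
All pieces are centred on the horizontal centroidal axis, so I = ΣĪ (holes subtracted) = 28 120 000 mm⁴.

I_xx ≈ 2.8120 × 10⁷ mm⁴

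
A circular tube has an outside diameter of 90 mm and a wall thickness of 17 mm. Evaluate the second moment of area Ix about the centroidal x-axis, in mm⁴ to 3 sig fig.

Split into non-overlapping primitives; take the origin at the lower-left of the bounding box.
Outer circle: ⌀90, A = 6361.7 mm², y = 45 mm, Ī = 3 220 623 mm⁴.
Bore (subtracted): ⌀56, A = 2 463 mm², y = 45 mm, Ī = 482 750 mm⁴.
By symmetry the centroid is at mid-height, ȳ = 45 mm.
All pieces are centred on the centroidal x-axis, so I = ΣĪ (holes subtracted) = 2 737 874 mm⁴.

Ix ≈ 2.74 × 10⁶ mm⁴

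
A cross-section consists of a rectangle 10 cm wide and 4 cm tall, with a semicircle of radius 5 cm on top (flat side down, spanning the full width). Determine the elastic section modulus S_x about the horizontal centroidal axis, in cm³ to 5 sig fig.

S_x ≈ 92.504 cm³

Decompose the section into non-overlapping parts with the origin at the bottom-left of its bounding rectangle.
Rectangular body: 10 × 4, A = 40 cm², y = 2 cm, Ī = 53.33333 cm⁴.
Semicircular cap: semicircle r = 5, A = 39.26991 cm², y = 6.122066 cm, Ī = 68.5981 cm⁴.
Centroid: ȳ = ΣA·y / ΣA = 4.04205 cm.
Transfer each piece to the horizontal centroidal axis using Ī + A·d² with d = y − 4.04205:
  rectangular body: d = -2.04205 cm → contributes +220.1321 cm⁴
  semicircular cap: d = 2.080015 cm → contributes +238.498 cm⁴
Total I = 458.6301 cm⁴.
Extreme fibre distance c = 4.95795 cm; S = I/c = 92.50398 cm³.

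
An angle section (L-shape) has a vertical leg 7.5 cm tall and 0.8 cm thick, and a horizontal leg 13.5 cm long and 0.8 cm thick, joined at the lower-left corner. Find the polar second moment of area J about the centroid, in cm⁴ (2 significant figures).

Split into non-overlapping primitives; take the origin at the lower-left of the bounding box.
Vertical leg: 0.8 × 7.5, A = 6 cm², y = 3.75 cm, Ī = 28.13 cm⁴.
Horizontal leg (remainder): 12.7 × 0.8, A = 10.16 cm², y = 0.4 cm, Ī = 0.5419 cm⁴.
Centroid: ȳ = ΣA·y / ΣA = 1.644 cm.
Transfer each piece to the centroidal x-axis using Ī + A·d² with d = y − 1.644:
  vertical leg: d = 2.106 cm → contributes +54.74 cm⁴
  horizontal leg (remainder): d = -1.244 cm → contributes +16.26 cm⁴
Total I = 71 cm⁴.
For the y-axis: x̄ = 4.644 cm.
Repeating about the centroidal y-axis gives I_y = 308.8 cm⁴.
Polar second moment: J = I_x + I_y = 379.8 cm⁴.

J ≈ 380 cm⁴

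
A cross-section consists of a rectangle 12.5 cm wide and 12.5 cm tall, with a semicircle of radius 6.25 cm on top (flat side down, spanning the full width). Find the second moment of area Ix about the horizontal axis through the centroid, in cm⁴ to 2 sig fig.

Ix ≈ 5700 cm⁴

Decompose the section into non-overlapping parts with the origin at the bottom-left of its bounding rectangle.
Rectangular body: 12.5 × 12.5, A = 156.3 cm², y = 6.25 cm, Ī = 2 035 cm⁴.
Semicircular cap: semicircle r = 6.25, A = 61.36 cm², y = 15.15 cm, Ī = 167.5 cm⁴.
Centroid: ȳ = ΣA·y / ΣA = 8.76 cm.
Transfer each piece to the horizontal axis through the centroid using Ī + A·d² with d = y − 8.76:
  rectangular body: d = -2.51 cm → contributes +3 019 cm⁴
  semicircular cap: d = 6.392 cm → contributes +2 675 cm⁴
Total I = 5 694 cm⁴.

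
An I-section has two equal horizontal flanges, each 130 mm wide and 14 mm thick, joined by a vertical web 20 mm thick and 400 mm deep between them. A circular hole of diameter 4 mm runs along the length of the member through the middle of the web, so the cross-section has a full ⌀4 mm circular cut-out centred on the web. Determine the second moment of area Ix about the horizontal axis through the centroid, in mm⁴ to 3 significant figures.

Decompose the section into non-overlapping parts with the origin at the bottom-left of its bounding rectangle.
Bottom flange: 130 × 14, A = 1 820 mm², y = 7 mm, Ī = 29 727 mm⁴.
Web: 20 × 400, A = 8 000 mm², y = 214 mm, Ī = 106 666 667 mm⁴.
Top flange: 130 × 14, A = 1 820 mm², y = 421 mm, Ī = 29 727 mm⁴.
Hole (subtracted): ⌀4, A = 12.566 mm², y = 214 mm, Ī = 12.566 mm⁴.
By symmetry the centroid is at mid-height, ȳ = 214 mm.
Transfer each piece to the horizontal axis through the centroid using Ī + A·d² with d = y − 214:
  bottom flange: d = -207 mm → contributes +78 014 907 mm⁴
  web: d = 0 mm → contributes +106 666 667 mm⁴
  top flange: d = 207 mm → contributes +78 014 907 mm⁴
  hole: d = 0 mm → contributes −12.566 mm⁴
Total I = 262 696 467 mm⁴.

Ix ≈ 2.63 × 10⁸ mm⁴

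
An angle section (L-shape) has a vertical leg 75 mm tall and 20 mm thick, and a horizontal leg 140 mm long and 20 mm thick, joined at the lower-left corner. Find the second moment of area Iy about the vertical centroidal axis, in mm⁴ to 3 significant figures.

Iy ≈ 7.45 × 10⁶ mm⁴

Break the section into simple shapes (no overlaps), measuring from the bottom-left corner of the bounding box.
Vertical leg: 20 × 75, A = 1 500 mm², x = 10 mm, Ī = 50 000 mm⁴.
Horizontal leg (remainder): 120 × 20, A = 2 400 mm², x = 80 mm, Ī = 2 880 000 mm⁴.
Centroid: x̄ = ΣA·x / ΣA = 53.077 mm.
Transfer each piece to the vertical centroidal axis using Ī + A·d² with d = x − 53.077:
  vertical leg: d = -43.077 mm → contributes +2 833 432 mm⁴
  horizontal leg (remainder): d = 26.923 mm → contributes +4 619 645 mm⁴
Total I = 7 453 077 mm⁴.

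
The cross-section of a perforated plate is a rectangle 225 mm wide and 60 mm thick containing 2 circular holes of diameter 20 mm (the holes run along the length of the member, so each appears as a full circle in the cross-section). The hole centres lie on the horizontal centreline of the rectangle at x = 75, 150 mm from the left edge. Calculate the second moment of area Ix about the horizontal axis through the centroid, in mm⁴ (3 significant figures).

Decompose the section into non-overlapping parts with the origin at the bottom-left of its bounding rectangle.
Plate: 225 × 60, A = 13 500 mm², y = 30 mm, Ī = 4 050 000 mm⁴.
Hole 1 (subtracted): ⌀20, A = 314.16 mm², y = 30 mm, Ī = 7 854 mm⁴.
Hole 2 (subtracted): ⌀20, A = 314.16 mm², y = 30 mm, Ī = 7 854 mm⁴.
By symmetry the centroid is at mid-height, ȳ = 30 mm.
All pieces are centred on the horizontal axis through the centroid, so I = ΣĪ (holes subtracted) = 4 034 292 mm⁴.

Ix ≈ 4.03 × 10⁶ mm⁴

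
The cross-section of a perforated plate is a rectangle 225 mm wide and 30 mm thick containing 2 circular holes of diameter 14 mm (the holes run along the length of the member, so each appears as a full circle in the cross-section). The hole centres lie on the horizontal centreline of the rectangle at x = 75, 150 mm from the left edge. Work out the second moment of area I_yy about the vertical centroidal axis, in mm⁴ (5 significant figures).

Decompose the section into non-overlapping parts with the origin at the bottom-left of its bounding rectangle.
Plate: 225 × 30, A = 6 750 mm², x = 112.5 mm, Ī = 28 476 563 mm⁴.
Hole 1 (subtracted): ⌀14, A = 153.938 mm², x = 75 mm, Ī = 1885.741 mm⁴.
Hole 2 (subtracted): ⌀14, A = 153.938 mm², x = 150 mm, Ī = 1885.741 mm⁴.
By symmetry the centroid is at mid-width, x̄ = 112.5 mm.
Transfer each piece to the vertical centroidal axis using Ī + A·d² with d = x − 112.5:
  plate: d = 0 mm → contributes +28 476 563 mm⁴
  hole 1: d = -37.5 mm → contributes −218361.1 mm⁴
  hole 2: d = 37.5 mm → contributes −218361.1 mm⁴
Total I = 28 039 840 mm⁴.

I_yy ≈ 2.8040 × 10⁷ mm⁴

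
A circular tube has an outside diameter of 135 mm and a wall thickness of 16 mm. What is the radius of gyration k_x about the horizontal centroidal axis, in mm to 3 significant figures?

Decompose the section into non-overlapping parts with the origin at the bottom-left of its bounding rectangle.
Outer circle: ⌀135, A = 14 314 mm², y = 67.5 mm, Ī = 16 304 406 mm⁴.
Bore (subtracted): ⌀103, A = 8332.3 mm², y = 67.5 mm, Ī = 5 524 828 mm⁴.
By symmetry the centroid is at mid-height, ȳ = 67.5 mm.
All pieces are centred on the horizontal centroidal axis, so I = ΣĪ (holes subtracted) = 10 779 577 mm⁴.
Radius of gyration: k = √(I/A) = √(10 779 577 / 5981.6) = 42.451 mm.

k_x ≈ 42.5 mm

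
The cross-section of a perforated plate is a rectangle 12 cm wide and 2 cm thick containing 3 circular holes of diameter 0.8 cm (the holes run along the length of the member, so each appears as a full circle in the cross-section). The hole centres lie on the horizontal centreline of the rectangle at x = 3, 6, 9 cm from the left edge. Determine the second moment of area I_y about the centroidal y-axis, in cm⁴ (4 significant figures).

Decompose the section into non-overlapping parts with the origin at the bottom-left of its bounding rectangle.
Plate: 12 × 2, A = 24 cm², x = 6 cm, Ī = 288 cm⁴.
Hole 1 (subtracted): ⌀0.8, A = 0.502655 cm², x = 3 cm, Ī = 0.0201062 cm⁴.
Hole 2 (subtracted): ⌀0.8, A = 0.502655 cm², x = 6 cm, Ī = 0.0201062 cm⁴.
Hole 3 (subtracted): ⌀0.8, A = 0.502655 cm², x = 9 cm, Ī = 0.0201062 cm⁴.
By symmetry the centroid is at mid-width, x̄ = 6 cm.
Transfer each piece to the centroidal y-axis using Ī + A·d² with d = x − 6:
  plate: d = 0 cm → contributes +288 cm⁴
  hole 1: d = -3 cm → contributes −4.544 cm⁴
  hole 2: d = 0 cm → contributes −0.0201062 cm⁴
  hole 3: d = 3 cm → contributes −4.544 cm⁴
Total I = 278.892 cm⁴.

I_y ≈ 278.9 cm⁴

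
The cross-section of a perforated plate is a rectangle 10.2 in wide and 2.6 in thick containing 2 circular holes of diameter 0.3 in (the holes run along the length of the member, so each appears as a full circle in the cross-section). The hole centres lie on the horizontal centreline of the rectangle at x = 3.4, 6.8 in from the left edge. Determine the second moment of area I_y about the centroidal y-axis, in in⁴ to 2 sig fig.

Split into non-overlapping primitives; take the origin at the lower-left of the bounding box.
Plate: 10.2 × 2.6, A = 26.52 in², x = 5.1 in, Ī = 229.9 in⁴.
Hole 1 (subtracted): ⌀0.3, A = 0.07069 in², x = 3.4 in, Ī = 0.0003976 in⁴.
Hole 2 (subtracted): ⌀0.3, A = 0.07069 in², x = 6.8 in, Ī = 0.0003976 in⁴.
By symmetry the centroid is at mid-width, x̄ = 5.1 in.
Transfer each piece to the centroidal y-axis using Ī + A·d² with d = x − 5.1:
  plate: d = 0 in → contributes +229.9 in⁴
  hole 1: d = -1.7 in → contributes −0.2047 in⁴
  hole 2: d = 1.7 in → contributes −0.2047 in⁴
Total I = 229.5 in⁴.

I_y ≈ 230 in⁴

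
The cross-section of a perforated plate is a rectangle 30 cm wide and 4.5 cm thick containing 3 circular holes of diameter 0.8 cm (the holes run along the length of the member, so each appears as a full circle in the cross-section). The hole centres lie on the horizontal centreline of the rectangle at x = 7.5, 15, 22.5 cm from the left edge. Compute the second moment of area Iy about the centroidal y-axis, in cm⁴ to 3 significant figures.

Split into non-overlapping primitives; take the origin at the lower-left of the bounding box.
Plate: 30 × 4.5, A = 135 cm², x = 15 cm, Ī = 10 125 cm⁴.
Hole 1 (subtracted): ⌀0.8, A = 0.50265 cm², x = 7.5 cm, Ī = 0.020106 cm⁴.
Hole 2 (subtracted): ⌀0.8, A = 0.50265 cm², x = 15 cm, Ī = 0.020106 cm⁴.
Hole 3 (subtracted): ⌀0.8, A = 0.50265 cm², x = 22.5 cm, Ī = 0.020106 cm⁴.
By symmetry the centroid is at mid-width, x̄ = 15 cm.
Transfer each piece to the centroidal y-axis using Ī + A·d² with d = x − 15:
  plate: d = 0 cm → contributes +10 125 cm⁴
  hole 1: d = -7.5 cm → contributes −28.294 cm⁴
  hole 2: d = 0 cm → contributes −0.020106 cm⁴
  hole 3: d = 7.5 cm → contributes −28.294 cm⁴
Total I = 10 068 cm⁴.

Iy ≈ 1.01 × 10⁴ cm⁴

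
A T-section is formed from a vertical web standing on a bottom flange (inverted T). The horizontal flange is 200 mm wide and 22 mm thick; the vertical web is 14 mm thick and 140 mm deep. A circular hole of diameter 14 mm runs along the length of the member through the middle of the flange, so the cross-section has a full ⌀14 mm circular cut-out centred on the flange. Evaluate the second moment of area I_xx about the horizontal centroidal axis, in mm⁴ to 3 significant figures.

Decompose the section into non-overlapping parts with the origin at the bottom-left of its bounding rectangle.
Flange: 200 × 22, A = 4 400 mm², y = 11 mm, Ī = 177 467 mm⁴.
Web: 14 × 140, A = 1 960 mm², y = 92 mm, Ī = 3 201 333 mm⁴.
Hole (subtracted): ⌀14, A = 153.94 mm², y = 11 mm, Ī = 1885.7 mm⁴.
Centroid: ȳ = ΣA·y / ΣA = 36.581 mm.
Transfer each piece to the horizontal centroidal axis using Ī + A·d² with d = y − 36.581:
  flange: d = -25.581 mm → contributes +3 056 871 mm⁴
  web: d = 55.419 mm → contributes +9 220 918 mm⁴
  hole: d = -25.581 mm → contributes −102 624 mm⁴
Total I = 12 175 165 mm⁴.

I_xx ≈ 1.22 × 10⁷ mm⁴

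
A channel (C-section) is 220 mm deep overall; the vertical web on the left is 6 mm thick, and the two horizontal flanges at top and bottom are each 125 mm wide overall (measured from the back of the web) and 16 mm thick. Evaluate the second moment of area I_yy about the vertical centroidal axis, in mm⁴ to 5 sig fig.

I_yy ≈ 8.3267 × 10⁶ mm⁴

Treat the section as a set of non-overlapping primitives; coordinates are from the bounding-box lower-left.
Web: 6 × 220, A = 1 320 mm², x = 3 mm, Ī = 3 960 mm⁴.
Top flange (beyond web): 119 × 16, A = 1 904 mm², x = 65.5 mm, Ī = 2 246 879 mm⁴.
Bottom flange (beyond web): 119 × 16, A = 1 904 mm², x = 65.5 mm, Ī = 2 246 879 mm⁴.
Centroid: x̄ = ΣA·x / ΣA = 49.41186 mm.
Transfer each piece to the vertical centroidal axis using Ī + A·d² with d = x − 49.41186:
  web: d = -46.41186 mm → contributes +2 847 320 mm⁴
  top flange (beyond web): d = 16.08814 mm → contributes +2 739 688 mm⁴
  bottom flange (beyond web): d = 16.08814 mm → contributes +2 739 688 mm⁴
Total I = 8 326 695 mm⁴.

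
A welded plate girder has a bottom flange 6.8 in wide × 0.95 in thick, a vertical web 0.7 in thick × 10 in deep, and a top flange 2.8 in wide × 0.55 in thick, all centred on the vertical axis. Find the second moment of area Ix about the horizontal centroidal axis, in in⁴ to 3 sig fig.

Decompose the section into non-overlapping parts with the origin at the bottom-left of its bounding rectangle.
Bottom plate: 6.8 × 0.95, A = 6.46 in², y = 0.475 in, Ī = 0.48585 in⁴.
Web plate: 0.7 × 10, A = 7 in², y = 5.95 in, Ī = 58.333 in⁴.
Top plate: 2.8 × 0.55, A = 1.54 in², y = 11.225 in, Ī = 0.038821 in⁴.
Centroid: ȳ = ΣA·y / ΣA = 4.1337 in.
Transfer each piece to the horizontal centroidal axis using Ī + A·d² with d = y − 4.1337:
  bottom plate: d = -3.6587 in → contributes +86.958 in⁴
  web plate: d = 1.8163 in → contributes +81.427 in⁴
  top plate: d = 7.0913 in → contributes +77.481 in⁴
Total I = 245.87 in⁴.

Ix ≈ 246 in⁴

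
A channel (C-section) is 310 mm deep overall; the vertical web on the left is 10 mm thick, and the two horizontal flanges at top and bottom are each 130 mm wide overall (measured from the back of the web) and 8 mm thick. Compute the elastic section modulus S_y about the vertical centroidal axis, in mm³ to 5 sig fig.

Decompose the section into non-overlapping parts with the origin at the bottom-left of its bounding rectangle.
Web: 10 × 310, A = 3 100 mm², x = 5 mm, Ī = 25833.33 mm⁴.
Top flange (beyond web): 120 × 8, A = 960 mm², x = 70 mm, Ī = 1 152 000 mm⁴.
Bottom flange (beyond web): 120 × 8, A = 960 mm², x = 70 mm, Ī = 1 152 000 mm⁴.
Centroid: x̄ = ΣA·x / ΣA = 29.86056 mm.
Transfer each piece to the vertical centroidal axis using Ī + A·d² with d = x − 29.86056:
  web: d = -24.86056 mm → contributes +1 941 780 mm⁴
  top flange (beyond web): d = 40.13944 mm → contributes +2 698 728 mm⁴
  bottom flange (beyond web): d = 40.13944 mm → contributes +2 698 728 mm⁴
Total I = 7 339 236 mm⁴.
Extreme fibre distance c = 100.1394 mm; S = I/c = 73290.16 mm³.

S_y ≈ 7.3290 × 10⁴ mm³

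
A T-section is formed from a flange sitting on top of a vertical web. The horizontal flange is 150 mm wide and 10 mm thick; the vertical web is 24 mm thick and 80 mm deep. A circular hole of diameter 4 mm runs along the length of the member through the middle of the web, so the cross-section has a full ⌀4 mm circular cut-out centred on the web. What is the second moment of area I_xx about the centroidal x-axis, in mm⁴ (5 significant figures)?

Treat the section as a set of non-overlapping primitives; coordinates are from the bounding-box lower-left.
Flange: 150 × 10, A = 1 500 mm², y = 85 mm, Ī = 12 500 mm⁴.
Web: 24 × 80, A = 1 920 mm², y = 40 mm, Ī = 1 024 000 mm⁴.
Hole (subtracted): ⌀4, A = 12.56637 mm², y = 40 mm, Ī = 12.56637 mm⁴.
Centroid: ȳ = ΣA·y / ΣA = 59.80963 mm.
Transfer each piece to the centroidal x-axis using Ī + A·d² with d = y − 59.80963:
  flange: d = 25.19037 mm → contributes +964332.1 mm⁴
  web: d = -19.80963 mm → contributes +1 777 449 mm⁴
  hole: d = -19.80963 mm → contributes −4943.88 mm⁴
Total I = 2 736 837 mm⁴.

I_xx ≈ 2.7368 × 10⁶ mm⁴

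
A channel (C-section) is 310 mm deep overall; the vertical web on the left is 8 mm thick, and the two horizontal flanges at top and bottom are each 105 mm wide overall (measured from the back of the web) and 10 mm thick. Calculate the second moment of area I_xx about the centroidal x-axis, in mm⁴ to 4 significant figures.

Break the section into simple shapes (no overlaps), measuring from the bottom-left corner of the bounding box.
Web: 8 × 310, A = 2 480 mm², y = 155 mm, Ī = 19 860 667 mm⁴.
Top flange (beyond web): 97 × 10, A = 970 mm², y = 305 mm, Ī = 8083.33 mm⁴.
Bottom flange (beyond web): 97 × 10, A = 970 mm², y = 5 mm, Ī = 8083.33 mm⁴.
By symmetry the centroid is at mid-height, ȳ = 155 mm.
Transfer each piece to the centroidal x-axis using Ī + A·d² with d = y − 155:
  web: d = 0 mm → contributes +19 860 667 mm⁴
  top flange (beyond web): d = 150 mm → contributes +21 833 083 mm⁴
  bottom flange (beyond web): d = -150 mm → contributes +21 833 083 mm⁴
Total I = 63 526 833 mm⁴.

I_xx ≈ 6.353 × 10⁷ mm⁴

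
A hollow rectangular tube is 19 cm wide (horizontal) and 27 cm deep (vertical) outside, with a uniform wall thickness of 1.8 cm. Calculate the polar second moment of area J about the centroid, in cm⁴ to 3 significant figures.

J ≈ 2.30 × 10⁴ cm⁴

Treat the section as a set of non-overlapping primitives; coordinates are from the bounding-box lower-left.
Outer rectangle: 19 × 27, A = 513 cm², y = 13.5 cm, Ī = 31 165 cm⁴.
Inner void (subtracted): 15.4 × 23.4, A = 360.36 cm², y = 13.5 cm, Ī = 16 443 cm⁴.
By symmetry the centroid is at mid-height, ȳ = 13.5 cm.
All pieces are centred on the centroidal x-axis, so I = ΣĪ (holes subtracted) = 14 722 cm⁴.
Repeating about the centroidal y-axis gives I_y = 8310.8 cm⁴.
Polar second moment: J = I_x + I_y = 23 032 cm⁴.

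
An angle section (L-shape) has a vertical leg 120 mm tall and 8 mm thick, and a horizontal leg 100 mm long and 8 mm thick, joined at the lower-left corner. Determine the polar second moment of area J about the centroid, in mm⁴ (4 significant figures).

Decompose the section into non-overlapping parts with the origin at the bottom-left of its bounding rectangle.
Vertical leg: 8 × 120, A = 960 mm², y = 60 mm, Ī = 1 152 000 mm⁴.
Horizontal leg (remainder): 92 × 8, A = 736 mm², y = 4 mm, Ī = 3925.33 mm⁴.
Centroid: ȳ = ΣA·y / ΣA = 35.6981 mm.
Transfer each piece to the centroidal x-axis using Ī + A·d² with d = y − 35.6981:
  vertical leg: d = 24.3019 mm → contributes +1 718 958 mm⁴
  horizontal leg (remainder): d = -31.6981 mm → contributes +743 436 mm⁴
Total I = 2 462 395 mm⁴.
For the y-axis: x̄ = 25.6981 mm.
Repeating about the centroidal y-axis gives I_y = 1 565 755 mm⁴.
Polar second moment: J = I_x + I_y = 4 028 150 mm⁴.

J ≈ 4.028 × 10⁶ mm⁴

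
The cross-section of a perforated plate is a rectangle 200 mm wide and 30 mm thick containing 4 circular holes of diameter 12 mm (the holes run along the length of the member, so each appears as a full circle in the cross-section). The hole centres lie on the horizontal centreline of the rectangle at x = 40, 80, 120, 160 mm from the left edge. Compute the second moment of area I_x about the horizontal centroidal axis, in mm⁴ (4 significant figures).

Split into non-overlapping primitives; take the origin at the lower-left of the bounding box.
Plate: 200 × 30, A = 6 000 mm², y = 15 mm, Ī = 450 000 mm⁴.
Hole 1 (subtracted): ⌀12, A = 113.097 mm², y = 15 mm, Ī = 1017.88 mm⁴.
Hole 2 (subtracted): ⌀12, A = 113.097 mm², y = 15 mm, Ī = 1017.88 mm⁴.
Hole 3 (subtracted): ⌀12, A = 113.097 mm², y = 15 mm, Ī = 1017.88 mm⁴.
Hole 4 (subtracted): ⌀12, A = 113.097 mm², y = 15 mm, Ī = 1017.88 mm⁴.
By symmetry the centroid is at mid-height, ȳ = 15 mm.
All pieces are centred on the horizontal centroidal axis, so I = ΣĪ (holes subtracted) = 445 928 mm⁴.

I_x ≈ 4.459 × 10⁵ mm⁴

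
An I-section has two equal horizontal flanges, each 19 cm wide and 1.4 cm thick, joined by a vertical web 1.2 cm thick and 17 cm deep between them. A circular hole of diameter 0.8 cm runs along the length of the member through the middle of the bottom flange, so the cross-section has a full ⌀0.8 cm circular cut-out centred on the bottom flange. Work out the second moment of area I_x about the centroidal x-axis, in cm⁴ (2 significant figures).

Split into non-overlapping primitives; take the origin at the lower-left of the bounding box.
Bottom flange: 19 × 1.4, A = 26.6 cm², y = 0.7 cm, Ī = 4.345 cm⁴.
Web: 1.2 × 17, A = 20.4 cm², y = 9.9 cm, Ī = 491.3 cm⁴.
Top flange: 19 × 1.4, A = 26.6 cm², y = 19.1 cm, Ī = 4.345 cm⁴.
Hole (subtracted): ⌀0.8, A = 0.5027 cm², y = 0.7 cm, Ī = 0.02011 cm⁴.
Centroid: ȳ = ΣA·y / ΣA = 9.963 cm.
Transfer each piece to the centroidal x-axis using Ī + A·d² with d = y − 9.963:
  bottom flange: d = -9.263 cm → contributes +2 287 cm⁴
  web: d = -0.06326 cm → contributes +491.4 cm⁴
  top flange: d = 9.137 cm → contributes +2 225 cm⁴
  hole: d = -9.263 cm → contributes −43.15 cm⁴
Total I = 4 960 cm⁴.

I_x ≈ 5000 cm⁴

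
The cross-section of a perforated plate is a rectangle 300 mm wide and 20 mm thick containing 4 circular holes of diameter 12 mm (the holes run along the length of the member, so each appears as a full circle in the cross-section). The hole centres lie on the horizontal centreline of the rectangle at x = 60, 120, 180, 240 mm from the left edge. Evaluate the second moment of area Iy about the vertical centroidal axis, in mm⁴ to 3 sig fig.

Iy ≈ 4.30 × 10⁷ mm⁴

Split into non-overlapping primitives; take the origin at the lower-left of the bounding box.
Plate: 300 × 20, A = 6 000 mm², x = 150 mm, Ī = 45 000 000 mm⁴.
Hole 1 (subtracted): ⌀12, A = 113.1 mm², x = 60 mm, Ī = 1017.9 mm⁴.
Hole 2 (subtracted): ⌀12, A = 113.1 mm², x = 120 mm, Ī = 1017.9 mm⁴.
Hole 3 (subtracted): ⌀12, A = 113.1 mm², x = 180 mm, Ī = 1017.9 mm⁴.
Hole 4 (subtracted): ⌀12, A = 113.1 mm², x = 240 mm, Ī = 1017.9 mm⁴.
By symmetry the centroid is at mid-width, x̄ = 150 mm.
Transfer each piece to the vertical centroidal axis using Ī + A·d² with d = x − 150:
  plate: d = 0 mm → contributes +45 000 000 mm⁴
  hole 1: d = -90 mm → contributes −917 106 mm⁴
  hole 2: d = -30 mm → contributes −102 805 mm⁴
  hole 3: d = 30 mm → contributes −102 805 mm⁴
  hole 4: d = 90 mm → contributes −917 106 mm⁴
Total I = 42 960 176 mm⁴.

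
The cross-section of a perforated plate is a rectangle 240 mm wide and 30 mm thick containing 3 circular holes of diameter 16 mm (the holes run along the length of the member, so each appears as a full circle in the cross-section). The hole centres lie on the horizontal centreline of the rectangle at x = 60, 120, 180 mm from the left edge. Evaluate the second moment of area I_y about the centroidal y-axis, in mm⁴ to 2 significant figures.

I_y ≈ 3.3 × 10⁷ mm⁴

Decompose the section into non-overlapping parts with the origin at the bottom-left of its bounding rectangle.
Plate: 240 × 30, A = 7 200 mm², x = 120 mm, Ī = 34 560 000 mm⁴.
Hole 1 (subtracted): ⌀16, A = 201.1 mm², x = 60 mm, Ī = 3 217 mm⁴.
Hole 2 (subtracted): ⌀16, A = 201.1 mm², x = 120 mm, Ī = 3 217 mm⁴.
Hole 3 (subtracted): ⌀16, A = 201.1 mm², x = 180 mm, Ī = 3 217 mm⁴.
By symmetry the centroid is at mid-width, x̄ = 120 mm.
Transfer each piece to the centroidal y-axis using Ī + A·d² with d = x − 120:
  plate: d = 0 mm → contributes +34 560 000 mm⁴
  hole 1: d = -60 mm → contributes −727 040 mm⁴
  hole 2: d = 0 mm → contributes −3 217 mm⁴
  hole 3: d = 60 mm → contributes −727 040 mm⁴
Total I = 33 102 703 mm⁴.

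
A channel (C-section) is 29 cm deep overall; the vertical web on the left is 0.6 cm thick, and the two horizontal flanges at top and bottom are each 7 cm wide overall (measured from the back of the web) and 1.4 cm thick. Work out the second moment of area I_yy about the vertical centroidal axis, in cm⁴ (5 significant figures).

Treat the section as a set of non-overlapping primitives; coordinates are from the bounding-box lower-left.
Web: 0.6 × 29, A = 17.4 cm², x = 0.3 cm, Ī = 0.522 cm⁴.
Top flange (beyond web): 6.4 × 1.4, A = 8.96 cm², x = 3.8 cm, Ī = 30.58347 cm⁴.
Bottom flange (beyond web): 6.4 × 1.4, A = 8.96 cm², x = 3.8 cm, Ī = 30.58347 cm⁴.
Centroid: x̄ = ΣA·x / ΣA = 2.075764 cm.
Transfer each piece to the vertical centroidal axis using Ī + A·d² with d = x − 2.075764:
  web: d = -1.775764 cm → contributes +55.3901 cm⁴
  top flange (beyond web): d = 1.724236 cm → contributes +57.22144 cm⁴
  bottom flange (beyond web): d = 1.724236 cm → contributes +57.22144 cm⁴
Total I = 169.833 cm⁴.

I_yy ≈ 169.83 cm⁴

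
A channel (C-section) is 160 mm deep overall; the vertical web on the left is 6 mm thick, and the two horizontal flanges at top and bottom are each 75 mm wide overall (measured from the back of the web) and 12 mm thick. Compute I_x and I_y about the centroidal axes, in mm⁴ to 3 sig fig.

Decompose the section into non-overlapping parts with the origin at the bottom-left of its bounding rectangle.
Web: 6 × 160, A = 960 mm², y = 80 mm, Ī = 2 048 000 mm⁴.
Top flange (beyond web): 69 × 12, A = 828 mm², y = 154 mm, Ī = 9 936 mm⁴.
Bottom flange (beyond web): 69 × 12, A = 828 mm², y = 6 mm, Ī = 9 936 mm⁴.
By symmetry the centroid is at mid-height, ȳ = 80 mm.
Transfer each piece to the centroidal x-axis using Ī + A·d² with d = y − 80:
  web: d = 0 mm → contributes +2 048 000 mm⁴
  top flange (beyond web): d = 74 mm → contributes +4 544 064 mm⁴
  bottom flange (beyond web): d = -74 mm → contributes +4 544 064 mm⁴
Total I = 11 136 128 mm⁴.
For the y-axis: x̄ = 26.739 mm.
Repeating about the centroidal y-axis gives I_y = 1 514 485 mm⁴.

I_x ≈ 1.11 × 10⁷ mm⁴, I_y ≈ 1.51 × 10⁶ mm⁴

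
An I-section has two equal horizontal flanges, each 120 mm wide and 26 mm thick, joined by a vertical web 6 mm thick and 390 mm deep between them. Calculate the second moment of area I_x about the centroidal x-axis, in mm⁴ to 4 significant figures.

Decompose the section into non-overlapping parts with the origin at the bottom-left of its bounding rectangle.
Bottom flange: 120 × 26, A = 3 120 mm², y = 13 mm, Ī = 175 760 mm⁴.
Web: 6 × 390, A = 2 340 mm², y = 221 mm, Ī = 29 659 500 mm⁴.
Top flange: 120 × 26, A = 3 120 mm², y = 429 mm, Ī = 175 760 mm⁴.
By symmetry the centroid is at mid-height, ȳ = 221 mm.
Transfer each piece to the centroidal x-axis using Ī + A·d² with d = y − 221:
  bottom flange: d = -208 mm → contributes +135 159 440 mm⁴
  web: d = 0 mm → contributes +29 659 500 mm⁴
  top flange: d = 208 mm → contributes +135 159 440 mm⁴
Total I = 299 978 380 mm⁴.

I_x ≈ 3.000 × 10⁸ mm⁴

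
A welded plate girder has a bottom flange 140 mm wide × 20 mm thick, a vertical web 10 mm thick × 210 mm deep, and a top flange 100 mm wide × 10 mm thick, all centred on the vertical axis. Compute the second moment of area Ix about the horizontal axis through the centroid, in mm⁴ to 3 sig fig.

Decompose the section into non-overlapping parts with the origin at the bottom-left of its bounding rectangle.
Bottom plate: 140 × 20, A = 2 800 mm², y = 10 mm, Ī = 93 333 mm⁴.
Web plate: 10 × 210, A = 2 100 mm², y = 125 mm, Ī = 7 717 500 mm⁴.
Top plate: 100 × 10, A = 1 000 mm², y = 235 mm, Ī = 8333.3 mm⁴.
Centroid: ȳ = ΣA·y / ΣA = 89.068 mm.
Transfer each piece to the horizontal axis through the centroid using Ī + A·d² with d = y − 89.068:
  bottom plate: d = -79.068 mm → contributes +17 598 139 mm⁴
  web plate: d = 35.932 mm → contributes +10 428 859 mm⁴
  top plate: d = 145.93 mm → contributes +21 304 541 mm⁴
Total I = 49 331 540 mm⁴.

Ix ≈ 4.93 × 10⁷ mm⁴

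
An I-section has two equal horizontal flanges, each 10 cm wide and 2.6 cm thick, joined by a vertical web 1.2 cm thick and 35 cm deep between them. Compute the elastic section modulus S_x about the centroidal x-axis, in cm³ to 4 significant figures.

Treat the section as a set of non-overlapping primitives; coordinates are from the bounding-box lower-left.
Bottom flange: 10 × 2.6, A = 26 cm², y = 1.3 cm, Ī = 14.6467 cm⁴.
Web: 1.2 × 35, A = 42 cm², y = 20.1 cm, Ī = 4287.5 cm⁴.
Top flange: 10 × 2.6, A = 26 cm², y = 38.9 cm, Ī = 14.6467 cm⁴.
By symmetry the centroid is at mid-height, ȳ = 20.1 cm.
Transfer each piece to the centroidal x-axis using Ī + A·d² with d = y − 20.1:
  bottom flange: d = -18.8 cm → contributes +9204.09 cm⁴
  web: d = 0 cm → contributes +4287.5 cm⁴
  top flange: d = 18.8 cm → contributes +9204.09 cm⁴
Total I = 22695.7 cm⁴.
Extreme fibre distance c = 20.1 cm; S = I/c = 1129.14 cm³.

S_x ≈ 1129 cm³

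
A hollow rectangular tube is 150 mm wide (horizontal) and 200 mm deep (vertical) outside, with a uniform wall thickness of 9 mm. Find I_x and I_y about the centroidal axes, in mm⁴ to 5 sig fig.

Break the section into simple shapes (no overlaps), measuring from the bottom-left corner of the bounding box.
Outer rectangle: 150 × 200, A = 30 000 mm², y = 100 mm, Ī = 100 000 000 mm⁴.
Inner void (subtracted): 132 × 182, A = 24 024 mm², y = 100 mm, Ī = 66 314 248 mm⁴.
By symmetry the centroid is at mid-height, ȳ = 100 mm.
All pieces are centred on the centroidal x-axis, so I = ΣĪ (holes subtracted) = 33 685 752 mm⁴.
Repeating about the centroidal y-axis gives I_y = 21 367 152 mm⁴.

I_x ≈ 3.3686 × 10⁷ mm⁴, I_y ≈ 2.1367 × 10⁷ mm⁴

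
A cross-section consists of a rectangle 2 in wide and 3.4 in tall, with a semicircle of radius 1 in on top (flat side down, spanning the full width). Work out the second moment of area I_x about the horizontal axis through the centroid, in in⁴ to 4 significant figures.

Decompose the section into non-overlapping parts with the origin at the bottom-left of its bounding rectangle.
Rectangular body: 2 × 3.4, A = 6.8 in², y = 1.7 in, Ī = 6.55067 in⁴.
Semicircular cap: semicircle r = 1, A = 1.5708 in², y = 3.82441 in, Ī = 0.109757 in⁴.
Centroid: ȳ = ΣA·y / ΣA = 2.09865 in.
Transfer each piece to the horizontal axis through the centroid using Ī + A·d² with d = y − 2.09865:
  rectangular body: d = -0.39865 in → contributes +7.63134 in⁴
  semicircular cap: d = 1.72576 in → contributes +4.78799 in⁴
Total I = 12.4193 in⁴.

I_x ≈ 12.42 in⁴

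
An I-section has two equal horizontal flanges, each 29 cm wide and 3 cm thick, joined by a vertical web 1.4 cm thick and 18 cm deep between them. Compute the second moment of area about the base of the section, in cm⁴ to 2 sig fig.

I_base ≈ 4.9 × 10⁴ cm⁴

Decompose the section into non-overlapping parts with the origin at the bottom-left of its bounding rectangle.
Bottom flange: 29 × 3, A = 87 cm², y = 1.5 cm, Ī = 65.25 cm⁴.
Web: 1.4 × 18, A = 25.2 cm², y = 12 cm, Ī = 680.4 cm⁴.
Top flange: 29 × 3, A = 87 cm², y = 22.5 cm, Ī = 65.25 cm⁴.
Transfer each piece to the bottom edge using Ī + A·d² with d = y − 0:
  bottom flange: d = 1.5 cm → contributes +261 cm⁴
  web: d = 12 cm → contributes +4 309 cm⁴
  top flange: d = 22.5 cm → contributes +44 109 cm⁴
Total I = 48 679 cm⁴.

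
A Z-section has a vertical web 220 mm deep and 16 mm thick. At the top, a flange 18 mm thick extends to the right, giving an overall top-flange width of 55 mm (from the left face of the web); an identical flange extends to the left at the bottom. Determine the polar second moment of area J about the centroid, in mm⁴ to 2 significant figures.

Treat the section as a set of non-overlapping primitives; coordinates are from the bounding-box lower-left.
Web: 16 × 220, A = 3 520 mm², y = 110 mm, Ī = 14 197 333 mm⁴.
Top flange (beyond web): 39 × 18, A = 702 mm², y = 211 mm, Ī = 18 954 mm⁴.
Bottom flange (beyond web): 39 × 18, A = 702 mm², y = 9 mm, Ī = 18 954 mm⁴.
Centroid: ȳ = ΣA·y / ΣA = 110 mm.
Transfer each piece to the centroidal x-axis using Ī + A·d² with d = y − 110:
  web: d = 0 mm → contributes +14 197 333 mm⁴
  top flange (beyond web): d = 101 mm → contributes +7 180 056 mm⁴
  bottom flange (beyond web): d = -101 mm → contributes +7 180 056 mm⁴
Total I = 28 557 445 mm⁴.
For the y-axis: x̄ = 47 mm.
Repeating about the centroidal y-axis gives I_y = 1 314 825 mm⁴.
Polar second moment: J = I_x + I_y = 29 872 271 mm⁴.

J ≈ 3.0 × 10⁷ mm⁴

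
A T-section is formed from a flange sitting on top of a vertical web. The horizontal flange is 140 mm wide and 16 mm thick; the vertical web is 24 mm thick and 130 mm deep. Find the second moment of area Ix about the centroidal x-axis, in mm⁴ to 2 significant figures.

Ix ≈ 1.1 × 10⁷ mm⁴

Treat the section as a set of non-overlapping primitives; coordinates are from the bounding-box lower-left.
Flange: 140 × 16, A = 2 240 mm², y = 138 mm, Ī = 47 787 mm⁴.
Web: 24 × 130, A = 3 120 mm², y = 65 mm, Ī = 4 394 000 mm⁴.
Centroid: ȳ = ΣA·y / ΣA = 95.51 mm.
Transfer each piece to the centroidal x-axis using Ī + A·d² with d = y − 95.51:
  flange: d = 42.49 mm → contributes +4 092 366 mm⁴
  web: d = -30.51 mm → contributes +7 297 800 mm⁴
Total I = 11 390 166 mm⁴.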